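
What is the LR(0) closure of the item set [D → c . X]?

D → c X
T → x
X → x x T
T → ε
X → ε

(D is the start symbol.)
{ [D → c . X], [X → . x x T], [X → .] }

To compute CLOSURE, for each item [A → α.Bβ] where B is a non-terminal, add [B → .γ] for all productions B → γ; repeat for the newly added items until nothing changes.

Start with: [D → c . X]
  [D → c . X] has the dot before X: add [X → . x x T], [X → .]
No further items can be added.

CLOSURE = { [D → c . X], [X → . x x T], [X → .] }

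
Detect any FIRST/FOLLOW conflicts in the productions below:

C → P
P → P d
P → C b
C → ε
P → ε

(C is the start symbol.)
Yes. C → P with FOLLOW(C) on { 'b' }; P → P d with FOLLOW(P) on { 'b', 'd' }; P → C b with FOLLOW(P) on { 'b', 'd' }

Nullable non-terminals: C, P.
FIRST sets used below: FIRST(P) = { 'b', 'd', ε }, FIRST(C) = { 'b', 'd', ε }

C: nullable alternative(s) C → P, C → ε; FOLLOW(C) = { $, 'b' }
  C → P: FIRST \ {ε} = { 'b', 'd' } — overlaps FOLLOW(C) on { 'b' }: CONFLICT
  C → ε: FIRST \ {ε} = { } — disjoint from FOLLOW(C)

P: nullable alternative(s) P → ε; FOLLOW(P) = { $, 'b', 'd' }
  P → P d: FIRST \ {ε} = { 'b', 'd' } — overlaps FOLLOW(P) on { 'b', 'd' }: CONFLICT
  P → C b: FIRST \ {ε} = { 'b', 'd' } — overlaps FOLLOW(P) on { 'b', 'd' }: CONFLICT
  P → ε: FIRST \ {ε} = { } — this is the only nullable alternative, skip

So the grammar has 3 FIRST/FOLLOW conflicts (marked CONFLICT above).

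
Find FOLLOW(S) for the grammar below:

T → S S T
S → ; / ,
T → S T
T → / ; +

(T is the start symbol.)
{ '/', ';' }

To compute FOLLOW(S), find every occurrence of S on a right-hand side N → α S β: add FIRST(β) \ {ε}, and if β is empty or nullable also add FOLLOW(N). Iterate to a fixed point.

In T → S S T: S is followed by S T, add FIRST(S T) \ {ε} = { ';' }
In T → S S T: S is followed by T, add FIRST(T) \ {ε} = { '/', ';' }
In T → S T: S is followed by T, add FIRST(T) \ {ε} = { '/', ';' }

Taking the union: FOLLOW(S) = { '/', ';' }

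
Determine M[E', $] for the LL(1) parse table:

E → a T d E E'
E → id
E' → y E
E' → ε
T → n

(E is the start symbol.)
E' → ε

To find M[E', $], we find productions for E' where $ is in the predict set (PREDICT(N → α) = (FIRST(α) \ {ε}) ∪ (FOLLOW(N) if α ⇒* ε)).

Relevant sets:
  FOLLOW(E') = { $, 'y' }

E' → y E: PREDICT = { 'y' }
E' → ε: PREDICT = { $, 'y' }
  $ is in predict set, so this production goes in M[E', $]

M[E', $] = E' → ε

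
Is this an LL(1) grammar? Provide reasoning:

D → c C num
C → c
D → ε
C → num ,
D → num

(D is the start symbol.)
A grammar is LL(1) if for each non-terminal N with multiple productions, the predict sets of those productions are pairwise disjoint, where PREDICT(N → α) = (FIRST(α) \ {ε}) ∪ (FOLLOW(N) if α ⇒* ε).

Relevant sets:
  FOLLOW(D) = { $ }

For D:
  PREDICT(D → c C num) = { 'c' }
  PREDICT(D → ε) = { $ }
  PREDICT(D → num) = { 'num' }
For C:
  PREDICT(C → c) = { 'c' }
  PREDICT(C → num ',') = { 'num' }

All predict sets are disjoint. The grammar IS LL(1).

Answer: Yes, the grammar is LL(1).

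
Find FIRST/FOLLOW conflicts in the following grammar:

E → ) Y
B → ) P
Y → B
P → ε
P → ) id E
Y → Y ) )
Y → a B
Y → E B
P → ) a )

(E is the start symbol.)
A FIRST/FOLLOW conflict occurs when a non-terminal N has a nullable alternative N → β (β ⇒* ε) and another alternative N → α with FIRST(α) ∩ FOLLOW(N) ≠ ∅: on such a lookahead the parser cannot decide between expanding α and letting N vanish via β.

Nullable non-terminals: P.

P: nullable alternative(s) P → ε; FOLLOW(P) = { $, ')' }
  P → ε: FIRST \ {ε} = { } — this is the only nullable alternative, skip
  P → ) id E: FIRST \ {ε} = { ')' } — overlaps FOLLOW(P) on { ')' }: CONFLICT
  P → ) a ): FIRST \ {ε} = { ')' } — overlaps FOLLOW(P) on { ')' }: CONFLICT

B, E, Y have no nullable alternative, so no FIRST/FOLLOW check is needed there.

So the grammar has 2 FIRST/FOLLOW conflicts (marked CONFLICT above).

Answer: Yes. P → ')' id E with FOLLOW(P) on { ')' }; P → ')' a ')' with FOLLOW(P) on { ')' }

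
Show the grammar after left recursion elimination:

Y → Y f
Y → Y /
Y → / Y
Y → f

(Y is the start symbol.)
Y is directly left-recursive. The standard transformation for
  A → A α₁ | ... | A α_m | β₁ | ... | β_n
is
  A  → β₁ A' | ... | β_n A'
  A' → α₁ A' | ... | α_m A' | ε

Y → / Y becomes Y → / Y Y'
Y → f becomes Y → f Y'
Y → Y f becomes Y' → f Y'
Y → Y / becomes Y' → / Y'
Add Y' → ε

Resulting grammar:
Y → / Y Y'
Y → f Y'
Y' → f Y'
Y' → / Y'
Y' → ε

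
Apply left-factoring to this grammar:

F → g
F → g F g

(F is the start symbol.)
Left-factoring transforms A → αβ₁ | αβ₂ into A → αA' and A' → β₁ | β₂
(α is the longest common prefix among the alternatives). Repeat until
no nonterminal has two alternatives with a common prefix.

Round 1: F has alternatives sharing prefix 'g'. Introduce F': F → g F'
  Add: F' → ε
  Add: F' → F g

No remaining common prefixes — done.

Resulting grammar:
F → g F'
F' → ε
F' → F g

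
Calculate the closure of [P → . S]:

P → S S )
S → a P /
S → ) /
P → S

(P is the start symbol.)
Start with: [P → . S]
  [P → . S] has the dot before S: add [S → . a P /], [S → . ) /]
No further items can be added.

CLOSURE = { [P → . S], [S → . ) /], [S → . a P /] }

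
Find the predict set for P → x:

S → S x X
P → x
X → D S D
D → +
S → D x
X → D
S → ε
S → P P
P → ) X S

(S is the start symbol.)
PREDICT(P → x) = (FIRST(RHS) \ {ε}) ∪ (FOLLOW(P) if ε ∈ FIRST(RHS), i.e. RHS ⇒* ε)
FIRST(x) = { 'x' }
ε ∉ FIRST(x), so FOLLOW(P) is not added.
PREDICT(P → x) = { 'x' }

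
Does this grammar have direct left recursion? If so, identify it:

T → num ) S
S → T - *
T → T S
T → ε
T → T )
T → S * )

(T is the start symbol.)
Yes, T is left-recursive

T → num ) S: starts with num
S → T - *: starts with T
T → T S: LEFT RECURSIVE (starts with T)
T → ε: starts with ε
T → T ): LEFT RECURSIVE (starts with T)
T → S * ): starts with S

The grammar has direct left recursion on: T.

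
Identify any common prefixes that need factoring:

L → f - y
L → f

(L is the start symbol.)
Yes, L has productions with common prefix 'f'

Left-factoring is needed when two productions for the same non-terminal
share a common prefix on the right-hand side.

Productions for L:
  L → f - y
  L → f

Found common prefix 'f' in productions for L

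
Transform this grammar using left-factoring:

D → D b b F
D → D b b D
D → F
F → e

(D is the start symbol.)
D → D b b D'
D' → F
D' → D
D → F
F → e

Left-factoring transforms A → αβ₁ | αβ₂ into A → αA' and A' → β₁ | β₂
(α is the longest common prefix among the alternatives). Repeat until
no nonterminal has two alternatives with a common prefix.

Round 1: D has alternatives sharing prefix 'D b b'. Introduce D': D → D b b D'
  Add: D' → F
  Add: D' → D

No remaining common prefixes — done.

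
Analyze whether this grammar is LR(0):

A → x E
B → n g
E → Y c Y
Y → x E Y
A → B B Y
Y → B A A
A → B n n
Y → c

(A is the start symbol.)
Yes, the grammar is LR(0)

A grammar is LR(0) if no state in the canonical LR(0) collection has:
  - both a shift item (dot before a terminal) and a complete item (shift-reduce conflict), or
  - two or more complete items (reduce-reduce conflict; the accept item [A' → A .] counts as a complete item here).

Augment with A' → A and build the canonical LR(0) collection (I0 = CLOSURE({[A' → . A]}), then GOTO on every symbol after a dot until no new states appear). It has 21 states:
  I0: { [A → . B B Y], [A → . B n n], [A → . x E], [A' → . A], [B → . n g] }  — shift
  I1: { [A' → A .] }  — accept
  I2: { [A → B . B Y], [A → B . n n], [B → . n g] }  — shift
  I3: { [B → n . g] }  — shift
  I4: { [A → x . E], [B → . n g], [E → . Y c Y], [Y → . B A A], [Y → . c], [Y → . x E Y] }  — shift
  I5: { [A → . B B Y], [A → . B n n], [A → . x E], [B → . n g], [Y → B . A A] }  — shift
  I6: { [A → x E .] }  — reduce
  I7: { [E → Y . c Y] }  — shift
  I8: { [Y → c .] }  — reduce
  I9: { [B → . n g], [E → . Y c Y], [Y → . B A A], [Y → . c], [Y → . x E Y], [Y → x . E Y] }  — shift
  I10: { [B → . n g], [Y → . B A A], [Y → . c], [Y → . x E Y], [Y → x E . Y] }  — shift
  I11: { [Y → x E Y .] }  — reduce
  I12: { [B → . n g], [E → Y c . Y], [Y → . B A A], [Y → . c], [Y → . x E Y] }  — shift
  I13: { [E → Y c Y .] }  — reduce
  I14: { [A → . B B Y], [A → . B n n], [A → . x E], [B → . n g], [Y → B A . A] }  — shift
  I15: { [Y → B A A .] }  — reduce
  I16: { [B → n g .] }  — reduce
  I17: { [A → B B . Y], [B → . n g], [Y → . B A A], [Y → . c], [Y → . x E Y] }  — shift
  I18: { [A → B n . n], [B → n . g] }  — shift
  I19: { [A → B n n .] }  — reduce
  I20: { [A → B B Y .] }  — reduce

Every state is either a pure shift/goto state or contains exactly one complete item and nothing to shift — no conflicts. The grammar is LR(0).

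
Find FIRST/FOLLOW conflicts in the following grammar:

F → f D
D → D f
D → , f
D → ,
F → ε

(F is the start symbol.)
Nullable non-terminals: F.

F: nullable alternative(s) F → ε; FOLLOW(F) = { $ }
  F → f D: FIRST \ {ε} = { 'f' } — disjoint from FOLLOW(F)
  F → ε: FIRST \ {ε} = { } — this is the only nullable alternative, skip

D has no nullable alternative, so no FIRST/FOLLOW check is needed there.

No FIRST/FOLLOW conflicts found.

Answer: No FIRST/FOLLOW conflicts.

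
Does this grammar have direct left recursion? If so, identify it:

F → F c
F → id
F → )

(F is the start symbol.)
Yes, F is left-recursive

Direct left recursion occurs when N → N α for some non-terminal N (the right-hand side begins with the left-hand side itself).

F → F c: LEFT RECURSIVE (starts with F)
F → id: starts with id
F → ): starts with ')'

The grammar has direct left recursion on: F.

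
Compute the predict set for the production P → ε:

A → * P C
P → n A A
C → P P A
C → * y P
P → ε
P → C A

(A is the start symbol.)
PREDICT(P → ε) = (FIRST(RHS) \ {ε}) ∪ (FOLLOW(P) if ε ∈ FIRST(RHS), i.e. RHS ⇒* ε)
The right-hand side is ε (FIRST(ε) = { ε }), so the predict set is FOLLOW(P) = { $, '*', 'n' }
PREDICT(P → ε) = { $, '*', 'n' }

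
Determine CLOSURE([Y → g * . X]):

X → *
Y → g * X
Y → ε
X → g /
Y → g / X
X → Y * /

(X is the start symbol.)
To compute CLOSURE, for each item [A → α.Bβ] where B is a non-terminal, add [B → .γ] for all productions B → γ; repeat for the newly added items until nothing changes.

Start with: [Y → g * . X]
  [Y → g * . X] has the dot before X: add [X → . *], [X → . g /], [X → . Y * /]
  [X → . Y * /] has the dot before Y: add [Y → . g * X], [Y → .], [Y → . g / X]
No further items can be added.

CLOSURE = { [X → . *], [X → . Y * /], [X → . g /], [Y → . g * X], [Y → . g / X], [Y → .], [Y → g * . X] }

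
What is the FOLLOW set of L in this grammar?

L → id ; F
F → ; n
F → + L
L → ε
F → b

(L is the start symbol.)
L is the start symbol, so $ ∈ FOLLOW(L).
In F → + L: L is at the end, add FOLLOW(F)

The FOLLOW sets referred to above (computed the same way, to a fixed point):
  FOLLOW(F) = { $ }

Taking the union: FOLLOW(L) = { $ }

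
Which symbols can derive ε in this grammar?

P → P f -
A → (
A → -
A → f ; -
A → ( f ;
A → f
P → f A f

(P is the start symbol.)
None

A non-terminal is nullable if it can derive ε (the empty string): either it has an ε-production, or it has a production whose right-hand side consists entirely of nullable non-terminals.

There are no ε-productions, so no non-terminal can derive ε.
No non-terminals are nullable.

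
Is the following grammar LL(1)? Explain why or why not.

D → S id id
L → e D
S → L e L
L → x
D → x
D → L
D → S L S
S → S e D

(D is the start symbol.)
Relevant sets:
  FIRST(S) = { 'e', 'x' }
  FIRST(L) = { 'e', 'x' }

For D:
  PREDICT(D → S id id) = { 'e', 'x' }
  PREDICT(D → x) = { 'x' }
  PREDICT(D → L) = { 'e', 'x' }
  PREDICT(D → S L S) = { 'e', 'x' }
For L:
  PREDICT(L → e D) = { 'e' }
  PREDICT(L → x) = { 'x' }
For S:
  PREDICT(S → L e L) = { 'e', 'x' }
  PREDICT(S → S e D) = { 'e', 'x' }

Conflict found: Predict set conflict for D: { 'x' }
The grammar is NOT LL(1).

Answer: No. Predict set conflict for D: { 'x' }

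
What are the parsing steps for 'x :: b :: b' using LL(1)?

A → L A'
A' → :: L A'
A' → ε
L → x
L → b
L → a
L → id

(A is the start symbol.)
LL(1) parsing maintains a stack (initially the start symbol over $) and the input. At each step: if the stack top is a terminal, match it against the current input token; if it is a non-terminal N, replace it with the RHS of M[N, lookahead] (the unique production whose predict set contains the lookahead).

Stack is shown with the top on the left.

Stack      Input          Action
--------------------------------
A $        x :: b :: b $  output A → L A'
L A' $     x :: b :: b $  output L → x
x A' $     x :: b :: b $  match 'x'
A' $       :: b :: b $    output A' → :: L A'
:: L A' $  :: b :: b $    match '::'
L A' $     b :: b $       output L → b
b A' $     b :: b $       match 'b'
A' $       :: b $         output A' → :: L A'
:: L A' $  :: b $         match '::'
L A' $     b $            output L → b
b A' $     b $            match 'b'
A' $       $              output A' → ε
$          $              accept

The string is accepted.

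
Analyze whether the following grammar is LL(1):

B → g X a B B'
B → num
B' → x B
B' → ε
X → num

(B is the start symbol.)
Relevant sets:
  FOLLOW(B') = { $, 'x' }

For B:
  PREDICT(B → g X a B B') = { 'g' }
  PREDICT(B → num) = { 'num' }
For B':
  PREDICT(B' → x B) = { 'x' }
  PREDICT(B' → ε) = { $, 'x' }
X has a single production, so nothing to check there.

Conflict found: Predict set conflict for B': { 'x' }
The grammar is NOT LL(1).

Answer: No. Predict set conflict for B': { 'x' }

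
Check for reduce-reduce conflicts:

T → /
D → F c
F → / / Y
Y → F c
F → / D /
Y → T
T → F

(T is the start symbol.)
A reduce-reduce conflict occurs when an LR(0) state has two complete items [A → α .] and [B → β .] — both call for a reduction, and with no lookahead the parser cannot choose between them.

Augment with T' → T and build the canonical LR(0) collection (I0 = CLOSURE({[T' → . T]}), then GOTO on every symbol after a dot until no new states appear). It has 14 states:
  I0: { [F → . / / Y], [F → . / D /], [T → . /], [T → . F], [T' → . T] }  — shift
  I1: { [D → . F c], [F → . / / Y], [F → . / D /], [F → / . / Y], [F → / . D /], [T → / .] }  — shift, reduce
  I2: { [T → F .] }  — reduce
  I3: { [T' → T .] }  — accept
  I4: { [D → . F c], [F → . / / Y], [F → . / D /], [F → / . / Y], [F → / . D /], [F → / / . Y], [T → . /], [T → . F], [Y → . F c], [Y → . T] }  — shift
  I5: { [F → / D . /] }  — shift
  I6: { [D → F . c] }  — shift
  I7: { [D → F c .] }  — reduce
  I8: { [F → / D / .] }  — reduce
  I9: { [D → . F c], [F → . / / Y], [F → . / D /], [F → / . / Y], [F → / . D /], [F → / / . Y], [T → . /], [T → . F], [T → / .], [Y → . F c], [Y → . T] }  — shift, reduce
  I10: { [D → F . c], [T → F .], [Y → F . c] }  — shift, reduce
  I11: { [Y → T .] }  — reduce
  I12: { [F → / / Y .] }  — reduce
  I13: { [D → F c .], [Y → F c .] }  — 2 reduces

I13 contains complete items [D → F c .], [Y → F c .] — reduce-reduce conflict.

Answer: Yes — I13: [D → F c .] vs [Y → F c .]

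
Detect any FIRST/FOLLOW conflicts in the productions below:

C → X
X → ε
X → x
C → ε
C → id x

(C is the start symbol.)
A FIRST/FOLLOW conflict occurs when a non-terminal N has a nullable alternative N → β (β ⇒* ε) and another alternative N → α with FIRST(α) ∩ FOLLOW(N) ≠ ∅: on such a lookahead the parser cannot decide between expanding α and letting N vanish via β.

Nullable non-terminals: C, X.
FIRST sets used below: FIRST(X) = { 'x', ε }

C: nullable alternative(s) C → X, C → ε; FOLLOW(C) = { $ }
  C → X: FIRST \ {ε} = { 'x' } — disjoint from FOLLOW(C)
  C → ε: FIRST \ {ε} = { } — disjoint from FOLLOW(C)
  C → id x: FIRST \ {ε} = { 'id' } — disjoint from FOLLOW(C)

X: nullable alternative(s) X → ε; FOLLOW(X) = { $ }
  X → ε: FIRST \ {ε} = { } — this is the only nullable alternative, skip
  X → x: FIRST \ {ε} = { 'x' } — disjoint from FOLLOW(X)

No FIRST/FOLLOW conflicts found.

Answer: No FIRST/FOLLOW conflicts.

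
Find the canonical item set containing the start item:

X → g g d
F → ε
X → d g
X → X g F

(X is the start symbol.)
First, augment the grammar with X' → X
I₀ = CLOSURE({ [X' → . X] }):
  [X' → . X] has the dot before X: add [X → . g g d], [X → . d g], [X → . X g F]
No further items can be added.

I₀ = { [X → . X g F], [X → . d g], [X → . g g d], [X' → . X] }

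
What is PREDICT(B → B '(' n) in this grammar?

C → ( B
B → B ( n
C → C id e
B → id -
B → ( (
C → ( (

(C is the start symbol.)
{ '(', 'id' }

PREDICT(B → B '(' n) = (FIRST(RHS) \ {ε}) ∪ (FOLLOW(B) if ε ∈ FIRST(RHS), i.e. RHS ⇒* ε)
FIRST(B) = { '(', 'id' }
FIRST(B '(' n) = { '(', 'id' }
ε ∉ FIRST(B '(' n), so FOLLOW(B) is not added.
PREDICT(B → B '(' n) = { '(', 'id' }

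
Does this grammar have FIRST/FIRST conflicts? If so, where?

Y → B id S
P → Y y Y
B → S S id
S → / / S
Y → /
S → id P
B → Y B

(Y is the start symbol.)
A FIRST/FIRST conflict occurs when two productions N → α and N → β for the same non-terminal have FIRST(α) ∩ FIRST(β) ≠ ∅ (with ε ∈ FIRST of a nullable right-hand side, so two nullable alternatives also conflict).

FIRST sets of the non-terminals at (or reachable through a nullable prefix from) the front of some alternative:
  FIRST(B) = { '/', 'id' }
  FIRST(S) = { '/', 'id' }
  FIRST(Y) = { '/', 'id' }

Productions for Y:
  Y → B id S: FIRST = { '/', 'id' }
  Y → /: FIRST = { '/' }
Productions for B:
  B → S S id: FIRST = { '/', 'id' }
  B → Y B: FIRST = { '/', 'id' }
Productions for S:
  S → / / S: FIRST = { '/' }
  S → id P: FIRST = { 'id' }
P has only one production, so no FIRST/FIRST conflict is possible there.

Conflict for Y: Y → B id S and Y → /
  Overlap: { '/' }
Conflict for B: B → S S id and B → Y B
  Overlap: { '/', 'id' }

Answer: Yes. Y → B id S / Y → '/' on { '/' }; B → S S id / B → Y B on { '/', 'id' }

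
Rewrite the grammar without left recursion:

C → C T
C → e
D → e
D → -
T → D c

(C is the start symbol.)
C → e C'
C' → T C'
C' → ε
D → e
D → -
T → D c

C is directly left-recursive. The standard transformation for
  A → A α₁ | ... | A α_m | β₁ | ... | β_n
is
  A  → β₁ A' | ... | β_n A'
  A' → α₁ A' | ... | α_m A' | ε

C → e becomes C → e C'
C → C T becomes C' → T C'
Add C' → ε

Productions for other non-terminals are unchanged:
  D → e
  D → -
  T → D c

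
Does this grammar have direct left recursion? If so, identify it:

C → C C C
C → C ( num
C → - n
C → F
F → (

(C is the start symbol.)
Direct left recursion occurs when N → N α for some non-terminal N (the right-hand side begins with the left-hand side itself).

C → C C C: LEFT RECURSIVE (starts with C)
C → C ( num: LEFT RECURSIVE (starts with C)
C → - n: starts with '-'
C → F: starts with F
F → (: starts with '('

The grammar has direct left recursion on: C.

Answer: Yes, C is left-recursive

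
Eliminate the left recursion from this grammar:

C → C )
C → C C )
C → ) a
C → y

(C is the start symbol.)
C → ) a C'
C → y C'
C' → ) C'
C' → C ) C'
C' → ε

C is directly left-recursive. The standard transformation for
  A → A α₁ | ... | A α_m | β₁ | ... | β_n
is
  A  → β₁ A' | ... | β_n A'
  A' → α₁ A' | ... | α_m A' | ε

C → ) a becomes C → ) a C'
C → y becomes C → y C'
C → C ) becomes C' → ) C'
C → C C ) becomes C' → C ) C'
Add C' → ε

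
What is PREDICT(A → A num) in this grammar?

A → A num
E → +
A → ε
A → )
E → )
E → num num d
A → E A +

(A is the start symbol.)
PREDICT(A → A num) = (FIRST(RHS) \ {ε}) ∪ (FOLLOW(A) if ε ∈ FIRST(RHS), i.e. RHS ⇒* ε)
FIRST(A) = { ')', '+', 'num', ε }
FIRST(A num) = { ')', '+', 'num' }
ε ∉ FIRST(A num), so FOLLOW(A) is not added.
PREDICT(A → A num) = { ')', '+', 'num' }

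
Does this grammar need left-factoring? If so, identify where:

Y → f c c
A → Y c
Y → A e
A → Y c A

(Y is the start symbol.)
Yes, A has productions with common prefix 'Y c'

Left-factoring is needed when two productions for the same non-terminal
share a common prefix on the right-hand side.

Productions for Y:
  Y → f c c
  Y → A e
Productions for A:
  A → Y c
  A → Y c A

Found common prefix 'Y c' in productions for A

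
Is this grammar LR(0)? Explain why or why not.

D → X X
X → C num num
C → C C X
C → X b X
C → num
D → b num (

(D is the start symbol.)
A grammar is LR(0) if no state in the canonical LR(0) collection has:
  - both a shift item (dot before a terminal) and a complete item (shift-reduce conflict), or
  - two or more complete items (reduce-reduce conflict; the accept item [D' → D .] counts as a complete item here).

Augment with D' → D and build the canonical LR(0) collection (I0 = CLOSURE({[D' → . D]}), then GOTO on every symbol after a dot until no new states appear). It has 16 states:
  I0: { [C → . C C X], [C → . X b X], [C → . num], [D → . X X], [D → . b num (], [D' → . D], [X → . C num num] }  — shift
  I1: { [C → . C C X], [C → . X b X], [C → . num], [C → C . C X], [X → . C num num], [X → C . num num] }  — shift
  I2: { [D' → D .] }  — accept
  I3: { [C → . C C X], [C → . X b X], [C → . num], [C → X . b X], [D → X . X], [X → . C num num] }  — shift
  I4: { [D → b . num (] }  — shift
  I5: { [C → num .] }  — reduce
  I6: { [D → b num . (] }  — shift
  I7: { [D → b num ( .] }  — reduce
  I8: { [C → X . b X], [D → X X .] }  — shift, reduce
  I9: { [C → . C C X], [C → . X b X], [C → . num], [C → X b . X], [X → . C num num] }  — shift
  I10: { [C → X . b X], [C → X b X .] }  — shift, reduce
  I11: { [C → . C C X], [C → . X b X], [C → . num], [C → C . C X], [C → C C . X], [X → . C num num], [X → C . num num] }  — shift
  I12: { [C → X . b X] }  — shift
  I13: { [C → num .], [X → C num . num] }  — shift, reduce
  I14: { [X → C num num .] }  — reduce
  I15: { [C → C C X .], [C → X . b X] }  — shift, reduce

Conflict in state I8:
  Shift-reduce conflict between [D → X X .] and [C → X . b X]
So the grammar is NOT LR(0).

Answer: No. Shift-reduce conflict between [D → X X .] and [C → X . b X]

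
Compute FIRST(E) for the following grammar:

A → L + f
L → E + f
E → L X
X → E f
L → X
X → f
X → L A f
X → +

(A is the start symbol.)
To compute FIRST(E), examine every production with E on the left-hand side, reading each right-hand side left to right until a non-nullable symbol is reached.

FIRST sets of the other non-terminals involved (by the same procedure, iterated to a fixed point):
  FIRST(L) = { '+', 'f' }

From E → L X:
  - L is a non-terminal: add FIRST(L) \ {ε} = { '+', 'f' }
    L is not nullable, so stop

Collecting: FIRST(E) = { '+', 'f' }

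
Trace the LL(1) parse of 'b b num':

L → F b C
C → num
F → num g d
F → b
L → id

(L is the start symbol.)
Stack is shown with the top on the left.

Stack    Input      Action
--------------------------
L $      b b num $  output L → F b C
F b C $  b b num $  output F → b
b b C $  b b num $  match 'b'
b C $    b num $    match 'b'
C $      num $      output C → num
num $    num $      match 'num'
$        $          accept

The string is accepted.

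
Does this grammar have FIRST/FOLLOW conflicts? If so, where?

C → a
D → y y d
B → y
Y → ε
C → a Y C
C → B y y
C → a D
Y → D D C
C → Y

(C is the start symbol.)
Yes. C → a with FOLLOW(C) on { 'a' }; C → a Y C with FOLLOW(C) on { 'a' }; C → B y y with FOLLOW(C) on { 'y' }; C → a D with FOLLOW(C) on { 'a' }; Y → D D C with FOLLOW(Y) on { 'y' }

A FIRST/FOLLOW conflict occurs when a non-terminal N has a nullable alternative N → β (β ⇒* ε) and another alternative N → α with FIRST(α) ∩ FOLLOW(N) ≠ ∅: on such a lookahead the parser cannot decide between expanding α and letting N vanish via β.

Nullable non-terminals: C, Y.
FIRST sets used below: FIRST(B) = { 'y' }, FIRST(Y) = { 'y', ε }, FIRST(D) = { 'y' }

C: nullable alternative(s) C → Y; FOLLOW(C) = { $, 'a', 'y' }
  C → a: FIRST \ {ε} = { 'a' } — overlaps FOLLOW(C) on { 'a' }: CONFLICT
  C → a Y C: FIRST \ {ε} = { 'a' } — overlaps FOLLOW(C) on { 'a' }: CONFLICT
  C → B y y: FIRST \ {ε} = { 'y' } — overlaps FOLLOW(C) on { 'y' }: CONFLICT
  C → a D: FIRST \ {ε} = { 'a' } — overlaps FOLLOW(C) on { 'a' }: CONFLICT
  C → Y: FIRST \ {ε} = { 'y' } — this is the only nullable alternative, skip

Y: nullable alternative(s) Y → ε; FOLLOW(Y) = { $, 'a', 'y' }
  Y → ε: FIRST \ {ε} = { } — this is the only nullable alternative, skip
  Y → D D C: FIRST \ {ε} = { 'y' } — overlaps FOLLOW(Y) on { 'y' }: CONFLICT

B, D have no nullable alternative, so no FIRST/FOLLOW check is needed there.

So the grammar has 5 FIRST/FOLLOW conflicts (marked CONFLICT above).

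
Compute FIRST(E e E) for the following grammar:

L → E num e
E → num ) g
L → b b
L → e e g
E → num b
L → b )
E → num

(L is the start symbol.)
FIRST sets of the non-terminals involved (from the grammar, by fixed-point iteration):
  FIRST(E) = { 'num' }

To compute FIRST(E e E), process the symbols left to right:
Symbol E is a non-terminal. Add FIRST(E) \ {ε} = { 'num' }
E is not nullable (ε ∉ FIRST(E)), so stop here.
FIRST(E e E) = { 'num' }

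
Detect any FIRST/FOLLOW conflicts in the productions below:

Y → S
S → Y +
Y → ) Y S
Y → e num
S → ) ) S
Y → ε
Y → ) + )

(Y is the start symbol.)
Yes. Y → S with FOLLOW(Y) on { ')', '+', 'e' }; Y → ')' Y S with FOLLOW(Y) on { ')' }; Y → e num with FOLLOW(Y) on { 'e' }; Y → ')' '+' ')' with FOLLOW(Y) on { ')' }

Nullable non-terminals: Y.
FIRST sets used below: FIRST(S) = { ')', '+', 'e' }

Y: nullable alternative(s) Y → ε; FOLLOW(Y) = { $, ')', '+', 'e' }
  Y → S: FIRST \ {ε} = { ')', '+', 'e' } — overlaps FOLLOW(Y) on { ')', '+', 'e' }: CONFLICT
  Y → ) Y S: FIRST \ {ε} = { ')' } — overlaps FOLLOW(Y) on { ')' }: CONFLICT
  Y → e num: FIRST \ {ε} = { 'e' } — overlaps FOLLOW(Y) on { 'e' }: CONFLICT
  Y → ε: FIRST \ {ε} = { } — this is the only nullable alternative, skip
  Y → ) + ): FIRST \ {ε} = { ')' } — overlaps FOLLOW(Y) on { ')' }: CONFLICT

S has no nullable alternative, so no FIRST/FOLLOW check is needed there.

So the grammar has 4 FIRST/FOLLOW conflicts (marked CONFLICT above).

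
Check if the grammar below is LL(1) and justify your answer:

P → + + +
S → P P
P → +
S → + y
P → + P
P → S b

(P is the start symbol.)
A grammar is LL(1) if for each non-terminal N with multiple productions, the predict sets of those productions are pairwise disjoint, where PREDICT(N → α) = (FIRST(α) \ {ε}) ∪ (FOLLOW(N) if α ⇒* ε).

Relevant sets:
  FIRST(S) = { '+' }
  FIRST(P) = { '+' }

For P:
  PREDICT(P → '+' '+' '+') = { '+' }
  PREDICT(P → '+') = { '+' }
  PREDICT(P → '+' P) = { '+' }
  PREDICT(P → S b) = { '+' }
For S:
  PREDICT(S → P P) = { '+' }
  PREDICT(S → '+' y) = { '+' }

Conflict found: Predict set conflict for P: { '+' }
The grammar is NOT LL(1).

Answer: No. Predict set conflict for P: { '+' }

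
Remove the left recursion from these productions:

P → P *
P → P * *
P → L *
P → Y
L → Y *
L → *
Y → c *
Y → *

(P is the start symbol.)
P → L * P'
P → Y P'
P' → * P'
P' → * * P'
P' → ε
L → Y *
L → *
Y → c *
Y → *

P is directly left-recursive. The standard transformation for
  A → A α₁ | ... | A α_m | β₁ | ... | β_n
is
  A  → β₁ A' | ... | β_n A'
  A' → α₁ A' | ... | α_m A' | ε

P → L * becomes P → L * P'
P → Y becomes P → Y P'
P → P * becomes P' → * P'
P → P * * becomes P' → * * P'
Add P' → ε

Productions for other non-terminals are unchanged:
  L → Y *
  L → *
  Y → c *
  Y → *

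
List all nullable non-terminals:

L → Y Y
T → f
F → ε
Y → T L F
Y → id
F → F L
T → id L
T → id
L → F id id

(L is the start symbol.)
{ 'F' }

ε-productions: F → ε
So F is immediately nullable.
No further non-terminal can be added: every production for the remaining non-terminals contains a terminal or a non-nullable non-terminal.
Nullable = { 'F' }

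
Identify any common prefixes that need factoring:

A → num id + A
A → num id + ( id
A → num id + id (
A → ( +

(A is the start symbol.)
Left-factoring is needed when two productions for the same non-terminal
share a common prefix on the right-hand side.

Productions for A:
  A → num id + A
  A → num id + ( id
  A → num id + id (
  A → ( +

Found common prefix 'num id +' in productions for A

Answer: Yes, A has productions with common prefix 'num id +'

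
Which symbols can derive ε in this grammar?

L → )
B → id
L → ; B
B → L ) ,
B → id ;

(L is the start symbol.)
None

A non-terminal is nullable if it can derive ε (the empty string): either it has an ε-production, or it has a production whose right-hand side consists entirely of nullable non-terminals.

There are no ε-productions, so no non-terminal can derive ε.
No non-terminals are nullable.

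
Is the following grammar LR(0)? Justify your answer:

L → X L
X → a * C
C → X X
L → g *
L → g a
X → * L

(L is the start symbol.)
Yes, the grammar is LR(0)

A grammar is LR(0) if no state in the canonical LR(0) collection has:
  - both a shift item (dot before a terminal) and a complete item (shift-reduce conflict), or
  - two or more complete items (reduce-reduce conflict; the accept item [L' → L .] counts as a complete item here).

Augment with L' → L and build the canonical LR(0) collection (I0 = CLOSURE({[L' → . L]}), then GOTO on every symbol after a dot until no new states appear). It has 14 states:
  I0: { [L → . X L], [L → . g *], [L → . g a], [L' → . L], [X → . * L], [X → . a * C] }  — shift
  I1: { [L → . X L], [L → . g *], [L → . g a], [X → * . L], [X → . * L], [X → . a * C] }  — shift
  I2: { [L' → L .] }  — accept
  I3: { [L → . X L], [L → . g *], [L → . g a], [L → X . L], [X → . * L], [X → . a * C] }  — shift
  I4: { [X → a . * C] }  — shift
  I5: { [L → g . *], [L → g . a] }  — shift
  I6: { [L → g * .] }  — reduce
  I7: { [L → g a .] }  — reduce
  I8: { [C → . X X], [X → . * L], [X → . a * C], [X → a * . C] }  — shift
  I9: { [X → a * C .] }  — reduce
  I10: { [C → X . X], [X → . * L], [X → . a * C] }  — shift
  I11: { [C → X X .] }  — reduce
  I12: { [L → X L .] }  — reduce
  I13: { [X → * L .] }  — reduce

Every state is either a pure shift/goto state or contains exactly one complete item and nothing to shift — no conflicts. The grammar is LR(0).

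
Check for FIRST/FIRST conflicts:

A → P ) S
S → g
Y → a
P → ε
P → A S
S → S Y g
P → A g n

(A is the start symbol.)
Yes. S → g / S → S Y g on { 'g' }; P → A S / P → A g n on { ')' }

A FIRST/FIRST conflict occurs when two productions N → α and N → β for the same non-terminal have FIRST(α) ∩ FIRST(β) ≠ ∅ (with ε ∈ FIRST of a nullable right-hand side, so two nullable alternatives also conflict).

FIRST sets of the non-terminals at (or reachable through a nullable prefix from) the front of some alternative:
  FIRST(S) = { 'g' }
  FIRST(A) = { ')' }

Productions for S:
  S → g: FIRST = { 'g' }
  S → S Y g: FIRST = { 'g' }
Productions for P:
  P → ε: FIRST = { ε }
  P → A S: FIRST = { ')' }
  P → A g n: FIRST = { ')' }
A, Y have only one production, so no FIRST/FIRST conflict is possible there.

Conflict for S: S → g and S → S Y g
  Overlap: { 'g' }
Conflict for P: P → A S and P → A g n
  Overlap: { ')' }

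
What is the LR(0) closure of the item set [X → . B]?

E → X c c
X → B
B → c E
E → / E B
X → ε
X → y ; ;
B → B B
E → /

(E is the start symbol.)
To compute CLOSURE, for each item [A → α.Bβ] where B is a non-terminal, add [B → .γ] for all productions B → γ; repeat for the newly added items until nothing changes.

Start with: [X → . B]
  [X → . B] has the dot before B: add [B → . c E], [B → . B B]
No further items can be added.

CLOSURE = { [B → . B B], [B → . c E], [X → . B] }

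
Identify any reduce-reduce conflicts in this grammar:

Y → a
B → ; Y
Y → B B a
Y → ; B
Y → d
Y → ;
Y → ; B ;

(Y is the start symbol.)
No reduce-reduce conflicts

A reduce-reduce conflict occurs when an LR(0) state has two complete items [A → α .] and [B → β .] — both call for a reduction, and with no lookahead the parser cannot choose between them.

Augment with Y' → Y and build the canonical LR(0) collection (I0 = CLOSURE({[Y' → . Y]}), then GOTO on every symbol after a dot until no new states appear). It has 12 states:
  I0: { [B → . ; Y], [Y → . ; B ;], [Y → . ; B], [Y → . ;], [Y → . B B a], [Y → . a], [Y → . d], [Y' → . Y] }  — shift
  I1: { [B → . ; Y], [B → ; . Y], [Y → . ; B ;], [Y → . ; B], [Y → . ;], [Y → . B B a], [Y → . a], [Y → . d], [Y → ; . B ;], [Y → ; . B], [Y → ; .] }  — shift, reduce
  I2: { [B → . ; Y], [Y → B . B a] }  — shift
  I3: { [Y' → Y .] }  — accept
  I4: { [Y → a .] }  — reduce
  I5: { [Y → d .] }  — reduce
  I6: { [B → . ; Y], [B → ; . Y], [Y → . ; B ;], [Y → . ; B], [Y → . ;], [Y → . B B a], [Y → . a], [Y → . d] }  — shift
  I7: { [Y → B B . a] }  — shift
  I8: { [Y → B B a .] }  — reduce
  I9: { [B → ; Y .] }  — reduce
  I10: { [B → . ; Y], [Y → ; B . ;], [Y → ; B .], [Y → B . B a] }  — shift, reduce
  I11: { [B → . ; Y], [B → ; . Y], [Y → . ; B ;], [Y → . ; B], [Y → . ;], [Y → . B B a], [Y → . a], [Y → . d], [Y → ; B ; .] }  — shift, reduce

No state contains more than one complete item.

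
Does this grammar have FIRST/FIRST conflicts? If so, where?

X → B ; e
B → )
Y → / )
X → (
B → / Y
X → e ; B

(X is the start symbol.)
No FIRST/FIRST conflicts.

FIRST sets of the non-terminals at (or reachable through a nullable prefix from) the front of some alternative:
  FIRST(B) = { ')', '/' }

Productions for X:
  X → B ; e: FIRST = { ')', '/' }
  X → (: FIRST = { '(' }
  X → e ; B: FIRST = { 'e' }
Productions for B:
  B → ): FIRST = { ')' }
  B → / Y: FIRST = { '/' }
Y has only one production, so no FIRST/FIRST conflict is possible there.

All alternatives of each non-terminal have pairwise disjoint FIRST sets.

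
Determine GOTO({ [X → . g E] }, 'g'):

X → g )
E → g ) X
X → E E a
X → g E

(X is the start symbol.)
{ [E → . g ) X], [X → g . E] }

GOTO(I, 'g') = CLOSURE({ [A → αX.β] : [A → α.Xβ] ∈ I, X = 'g' })

Items with dot before 'g', with the dot advanced:
  [X → . g E] → [X → g . E]
Closure of the advanced items:
  [X → g . E] has the dot before E: add [E → . g ) X]

GOTO = { [E → . g ) X], [X → g . E] }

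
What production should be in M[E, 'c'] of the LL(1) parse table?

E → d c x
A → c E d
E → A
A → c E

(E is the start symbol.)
E → A

To find M[E, 'c'], we find productions for E where 'c' is in the predict set (PREDICT(N → α) = (FIRST(α) \ {ε}) ∪ (FOLLOW(N) if α ⇒* ε)).

Relevant sets:
  FIRST(A) = { 'c' }

E → d c x: PREDICT = { 'd' }
E → A: PREDICT = { 'c' }
  'c' is in predict set, so this production goes in M[E, 'c']

M[E, 'c'] = E → A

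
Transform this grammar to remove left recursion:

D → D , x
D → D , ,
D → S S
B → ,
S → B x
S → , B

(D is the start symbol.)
D is directly left-recursive. The standard transformation for
  A → A α₁ | ... | A α_m | β₁ | ... | β_n
is
  A  → β₁ A' | ... | β_n A'
  A' → α₁ A' | ... | α_m A' | ε

D → S S becomes D → S S D'
D → D , x becomes D' → , x D'
D → D , , becomes D' → , , D'
Add D' → ε

Productions for other non-terminals are unchanged:
  B → ,
  S → B x
  S → , B

Resulting grammar:
D → S S D'
D' → , x D'
D' → , , D'
D' → ε
B → ,
S → B x
S → , B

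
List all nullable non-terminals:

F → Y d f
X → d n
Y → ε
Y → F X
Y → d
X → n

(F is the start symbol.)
{ 'Y' }

ε-productions: Y → ε
So Y is immediately nullable.
No further non-terminal can be added: every production for the remaining non-terminals contains a terminal or a non-nullable non-terminal.
Nullable = { 'Y' }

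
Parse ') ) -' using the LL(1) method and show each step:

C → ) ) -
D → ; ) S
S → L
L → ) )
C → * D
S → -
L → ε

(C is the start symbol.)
Stack is shown with the top on the left.

Stack    Input    Action
------------------------
C $      ) ) - $  output C → ) ) -
) ) - $  ) ) - $  match ')'
) - $    ) - $    match ')'
- $      - $      match '-'
$        $        accept

The string is accepted.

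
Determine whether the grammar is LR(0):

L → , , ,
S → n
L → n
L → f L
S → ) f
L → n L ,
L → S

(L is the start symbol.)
No. Shift-reduce conflict between [L → n .] and [L → . , , ,]

Augment with L' → L and build the canonical LR(0) collection (I0 = CLOSURE({[L' → . L]}), then GOTO on every symbol after a dot until no new states appear). It has 13 states:
  I0: { [L → . , , ,], [L → . S], [L → . f L], [L → . n L ,], [L → . n], [L' → . L], [S → . ) f], [S → . n] }  — shift
  I1: { [S → ) . f] }  — shift
  I2: { [L → , . , ,] }  — shift
  I3: { [L' → L .] }  — accept
  I4: { [L → S .] }  — reduce
  I5: { [L → . , , ,], [L → . S], [L → . f L], [L → . n L ,], [L → . n], [L → f . L], [S → . ) f], [S → . n] }  — shift
  I6: { [L → . , , ,], [L → . S], [L → . f L], [L → . n L ,], [L → . n], [L → n . L ,], [L → n .], [S → . ) f], [S → . n], [S → n .] }  — shift, 2 reduces
  I7: { [L → n L . ,] }  — shift
  I8: { [L → n L , .] }  — reduce
  I9: { [L → f L .] }  — reduce
  I10: { [L → , , . ,] }  — shift
  I11: { [L → , , , .] }  — reduce
  I12: { [S → ) f .] }  — reduce

Conflict in state I6:
  Shift-reduce conflict between [L → n .] and [L → . , , ,]
So the grammar is NOT LR(0).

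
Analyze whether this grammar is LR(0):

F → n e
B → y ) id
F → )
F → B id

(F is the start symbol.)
Augment with F' → F and build the canonical LR(0) collection (I0 = CLOSURE({[F' → . F]}), then GOTO on every symbol after a dot until no new states appear). It has 10 states:
  I0: { [B → . y ) id], [F → . )], [F → . B id], [F → . n e], [F' → . F] }  — shift
  I1: { [F → ) .] }  — reduce
  I2: { [F → B . id] }  — shift
  I3: { [F' → F .] }  — accept
  I4: { [F → n . e] }  — shift
  I5: { [B → y . ) id] }  — shift
  I6: { [B → y ) . id] }  — shift
  I7: { [B → y ) id .] }  — reduce
  I8: { [F → n e .] }  — reduce
  I9: { [F → B id .] }  — reduce

Every state is either a pure shift/goto state or contains exactly one complete item and nothing to shift — no conflicts. The grammar is LR(0).

Answer: Yes, the grammar is LR(0)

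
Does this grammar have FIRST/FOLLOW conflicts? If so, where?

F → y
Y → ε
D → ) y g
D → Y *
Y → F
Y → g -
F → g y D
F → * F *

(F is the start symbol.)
Yes. Y → F with FOLLOW(Y) on { '*' }

A FIRST/FOLLOW conflict occurs when a non-terminal N has a nullable alternative N → β (β ⇒* ε) and another alternative N → α with FIRST(α) ∩ FOLLOW(N) ≠ ∅: on such a lookahead the parser cannot decide between expanding α and letting N vanish via β.

Nullable non-terminals: Y.
FIRST sets used below: FIRST(F) = { '*', 'g', 'y' }

Y: nullable alternative(s) Y → ε; FOLLOW(Y) = { '*' }
  Y → ε: FIRST \ {ε} = { } — this is the only nullable alternative, skip
  Y → F: FIRST \ {ε} = { '*', 'g', 'y' } — overlaps FOLLOW(Y) on { '*' }: CONFLICT
  Y → g -: FIRST \ {ε} = { 'g' } — disjoint from FOLLOW(Y)

D, F have no nullable alternative, so no FIRST/FOLLOW check is needed there.

So the grammar has 1 FIRST/FOLLOW conflict (marked CONFLICT above).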